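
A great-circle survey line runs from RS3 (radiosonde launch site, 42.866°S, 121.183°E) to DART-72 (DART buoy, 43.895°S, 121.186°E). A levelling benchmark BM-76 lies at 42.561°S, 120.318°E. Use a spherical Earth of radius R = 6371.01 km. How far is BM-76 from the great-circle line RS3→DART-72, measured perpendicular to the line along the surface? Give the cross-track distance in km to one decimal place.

70.8 km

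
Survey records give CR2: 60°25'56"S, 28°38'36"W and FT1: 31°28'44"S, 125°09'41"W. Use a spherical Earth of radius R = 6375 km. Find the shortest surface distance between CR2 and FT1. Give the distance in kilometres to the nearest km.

CR2: φ = -60.43222°, λ = -28.64333°
FT1: φ = -31.47889°, λ = -125.16139°
Δφ = 28.9533°,  Δλ = -96.5181°
a = sin²(Δφ/2) + cos φ₁ cos φ₂ sin²(Δλ/2) = 0.296795
c = 2·arcsin(√a) = 1.152275 rad = 66.0205°
d = R·c = 6375 × 1.152275 = 7345.8 km

7346 km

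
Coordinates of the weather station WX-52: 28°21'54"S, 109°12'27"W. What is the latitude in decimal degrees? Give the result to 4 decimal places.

28° + 21′/60 + 54″/3600 = 28 + 0.35000 + 0.01500 = 28.3650°

28.3650°S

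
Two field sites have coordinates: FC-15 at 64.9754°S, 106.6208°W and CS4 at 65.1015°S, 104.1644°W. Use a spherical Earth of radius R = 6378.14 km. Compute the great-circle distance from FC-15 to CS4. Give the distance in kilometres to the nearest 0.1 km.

Δφ = -0.1261°,  Δλ = 2.4564°
a = sin²(Δφ/2) + cos φ₁ cos φ₂ sin²(Δλ/2) = 0.000083
c = 2·arcsin(√a) = 0.018225 rad = 1.0442°
d = R·c = 6378.14 × 0.018225 = 116.2 km

116.2 km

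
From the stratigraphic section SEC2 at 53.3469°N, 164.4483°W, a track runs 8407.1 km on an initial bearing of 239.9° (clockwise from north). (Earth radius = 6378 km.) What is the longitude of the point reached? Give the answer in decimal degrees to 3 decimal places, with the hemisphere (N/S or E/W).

δ = d/R = 8407.1/6378 = 1.318140 rad
φ₂ = arcsin(sin φ₁ cos δ + cos φ₁ sin δ cos θ)
   = arcsin(0.80226·0.24998 + 0.59697·0.96825·-0.50151) = -5.12530°
λ₂ = λ₁ + atan2(sin θ sin δ cos φ₁, cos δ − sin φ₁ sin φ₂) = 138.30082°

138.301°E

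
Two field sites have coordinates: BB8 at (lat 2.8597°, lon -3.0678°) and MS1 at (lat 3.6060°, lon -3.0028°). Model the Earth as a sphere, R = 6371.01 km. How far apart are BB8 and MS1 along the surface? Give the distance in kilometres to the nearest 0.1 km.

Δφ = 0.7463°,  Δλ = 0.0650°
a = sin²(Δφ/2) + cos φ₁ cos φ₂ sin²(Δλ/2) = 0.000043
c = 2·arcsin(√a) = 0.013075 rad = 0.7491°
d = R·c = 6371.01 × 0.013075 = 83.3 km

83.3 km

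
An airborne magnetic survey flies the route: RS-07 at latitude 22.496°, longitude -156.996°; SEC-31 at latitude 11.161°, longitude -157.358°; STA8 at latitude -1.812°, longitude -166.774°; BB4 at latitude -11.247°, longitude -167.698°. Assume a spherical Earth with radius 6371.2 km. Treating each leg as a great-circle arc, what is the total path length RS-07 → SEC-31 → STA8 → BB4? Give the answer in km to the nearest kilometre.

4094 km

RS-07→SEC-31: c = 0.197925 rad, d = 1261.02 km
SEC-31→STA8: c = 0.279245 rad, d = 1779.12 km
STA8→BB4: c = 0.165448 rad, d = 1054.10 km
Total = 1261.02 + 1779.12 + 1054.10 = 4094.24 km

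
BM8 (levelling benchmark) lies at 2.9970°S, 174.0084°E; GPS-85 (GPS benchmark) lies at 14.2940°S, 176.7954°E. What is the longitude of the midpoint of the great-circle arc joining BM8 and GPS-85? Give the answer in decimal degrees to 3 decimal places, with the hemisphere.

Bx = cos φ₂ cos Δλ = 0.967895,  By = cos φ₂ sin Δλ = 0.047118
φₘ = atan2(sin φ₁ + sin φ₂, √((cos φ₁ + Bx)² + By²)) = -8.64802°
λₘ = λ₁ + atan2(By, cos φ₁ + Bx) = 175.38094°

175.381°E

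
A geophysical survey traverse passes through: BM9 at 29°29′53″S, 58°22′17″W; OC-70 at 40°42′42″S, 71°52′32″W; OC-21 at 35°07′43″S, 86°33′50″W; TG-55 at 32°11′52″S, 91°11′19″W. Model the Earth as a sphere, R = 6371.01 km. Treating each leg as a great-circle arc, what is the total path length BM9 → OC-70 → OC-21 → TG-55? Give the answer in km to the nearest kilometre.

3712 km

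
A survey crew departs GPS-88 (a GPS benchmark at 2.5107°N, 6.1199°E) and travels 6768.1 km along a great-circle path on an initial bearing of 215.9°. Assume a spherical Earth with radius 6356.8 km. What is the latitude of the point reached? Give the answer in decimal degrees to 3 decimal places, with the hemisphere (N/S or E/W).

43.360°S

δ = d/R = 6768.1/6356.8 = 1.064702 rad
φ₂ = arcsin(sin φ₁ cos δ + cos φ₁ sin δ cos θ)
   = arcsin(0.04381·0.48476 + 0.99904·0.87464·-0.81004) = -43.36022°
λ₂ = λ₁ + atan2(sin θ sin δ cos φ₁, cos δ − sin φ₁ sin φ₂) = -38.74256°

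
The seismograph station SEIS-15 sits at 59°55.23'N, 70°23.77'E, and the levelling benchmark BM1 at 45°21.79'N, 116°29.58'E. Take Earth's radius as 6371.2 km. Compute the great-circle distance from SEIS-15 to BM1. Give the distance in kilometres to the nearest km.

3413 km

SEIS-15: φ = +59.92050°, λ = +70.39617°
BM1: φ = +45.36317°, λ = +116.49300°
Δφ = -14.5573°,  Δλ = 46.0968°
a = sin²(Δφ/2) + cos φ₁ cos φ₂ sin²(Δλ/2) = 0.070029
c = 2·arcsin(√a) = 0.535640 rad = 30.6899°
d = R·c = 6371.2 × 0.535640 = 3412.7 km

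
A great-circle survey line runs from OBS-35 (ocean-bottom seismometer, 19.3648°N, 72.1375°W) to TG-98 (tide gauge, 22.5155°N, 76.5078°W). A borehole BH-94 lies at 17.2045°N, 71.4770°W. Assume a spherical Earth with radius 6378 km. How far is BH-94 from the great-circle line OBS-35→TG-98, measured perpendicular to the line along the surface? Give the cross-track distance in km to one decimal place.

δ₁₃ = central angle OBS-35→BH-94 = 0.039261 rad  (haversine)
θ₁₃ = bearing OBS-35→BH-94 = 163.707°,  θ₁₂ = bearing OBS-35→TG-98 = 308.430°
dₓₜ = R·arcsin(sin δ₁₃ · sin(θ₁₃ − θ₁₂)) = 6378·arcsin(0.03925·sin(-144.723°)) = -144.592 km
|dₓₜ| = 144.592 km

144.6 km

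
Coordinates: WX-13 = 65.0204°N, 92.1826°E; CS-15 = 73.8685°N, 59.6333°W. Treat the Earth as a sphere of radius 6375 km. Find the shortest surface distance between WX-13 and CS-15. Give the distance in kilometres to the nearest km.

Δφ = 8.8481°,  Δλ = -151.8159°
a = sin²(Δφ/2) + cos φ₁ cos φ₂ sin²(Δλ/2) = 0.116326
c = 2·arcsin(√a) = 0.696102 rad = 39.8837°
d = R·c = 6375 × 0.696102 = 4437.7 km

4438 km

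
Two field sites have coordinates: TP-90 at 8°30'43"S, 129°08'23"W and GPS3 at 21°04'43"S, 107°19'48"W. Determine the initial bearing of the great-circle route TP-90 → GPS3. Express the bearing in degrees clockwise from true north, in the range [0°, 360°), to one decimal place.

123.3°

TP-90: φ = -8.51194°, λ = -129.13972°
GPS3: φ = -21.07861°, λ = -107.33000°
Δλ = 21.8097°
y = sin Δλ · cos φ₂ = 0.346666
x = cos φ₁ sin φ₂ − sin φ₁ cos φ₂ cos Δλ = -0.227461
θ = atan2(y, x) = 123.2705° → 123.2705° (mod 360°)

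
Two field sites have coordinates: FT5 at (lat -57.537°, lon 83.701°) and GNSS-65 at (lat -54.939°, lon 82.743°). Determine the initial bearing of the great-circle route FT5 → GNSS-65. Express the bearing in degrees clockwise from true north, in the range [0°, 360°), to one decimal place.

348.0°

Δλ = -0.9580°
y = sin Δλ · cos φ₂ = -0.009604
x = cos φ₁ sin φ₂ − sin φ₁ cos φ₂ cos Δλ = 0.045260
θ = atan2(y, x) = -11.9807° → 348.0193° (mod 360°)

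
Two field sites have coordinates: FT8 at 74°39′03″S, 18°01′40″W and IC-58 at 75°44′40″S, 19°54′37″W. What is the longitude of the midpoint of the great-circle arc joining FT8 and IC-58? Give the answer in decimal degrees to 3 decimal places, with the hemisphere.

FT8: φ = -74.65083°, λ = -18.02778°
IC-58: φ = -75.74444°, λ = -19.91028°
Bx = cos φ₂ cos Δλ = 0.246114,  By = cos φ₂ sin Δλ = -0.008089
φₘ = atan2(sin φ₁ + sin φ₂, √((cos φ₁ + Bx)² + By²)) = -75.19955°
λₘ = λ₁ + atan2(By, cos φ₁ + Bx) = -18.93503°

18.935°W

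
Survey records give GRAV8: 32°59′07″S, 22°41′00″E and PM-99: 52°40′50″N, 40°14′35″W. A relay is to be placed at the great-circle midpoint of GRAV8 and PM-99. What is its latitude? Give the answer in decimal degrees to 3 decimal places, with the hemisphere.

11.449°N

GRAV8: φ = -32.98528°, λ = +22.68333°
PM-99: φ = +52.68056°, λ = -40.24306°
Bx = cos φ₂ cos Δλ = 0.275929,  By = cos φ₂ sin Δλ = -0.539826
φₘ = atan2(sin φ₁ + sin φ₂, √((cos φ₁ + Bx)² + By²)) = 11.44910°
λₘ = λ₁ + atan2(By, cos φ₁ + Bx) = -3.15581°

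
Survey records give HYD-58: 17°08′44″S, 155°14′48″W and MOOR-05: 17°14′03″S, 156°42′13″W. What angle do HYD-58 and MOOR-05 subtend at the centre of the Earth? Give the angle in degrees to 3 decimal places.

HYD-58: φ = -17.14556°, λ = -155.24667°
MOOR-05: φ = -17.23417°, λ = -156.70361°
Δφ = -0.0886°,  Δλ = -1.4569°
a = sin²(Δφ/2) + cos φ₁ cos φ₂ sin²(Δλ/2) = 0.000148
c = 2·arcsin(√a) = 0.024342 rad = 1.3947°

1.395°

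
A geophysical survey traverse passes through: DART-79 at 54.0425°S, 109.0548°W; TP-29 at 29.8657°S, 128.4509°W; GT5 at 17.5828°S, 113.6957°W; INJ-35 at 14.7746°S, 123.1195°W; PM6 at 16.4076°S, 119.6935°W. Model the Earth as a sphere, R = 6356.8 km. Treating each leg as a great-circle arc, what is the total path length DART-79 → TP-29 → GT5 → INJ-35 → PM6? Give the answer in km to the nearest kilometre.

DART-79→TP-29: c = 0.487757 rad, d = 3100.57 km
TP-29→GT5: c = 0.318048 rad, d = 2021.77 km
GT5→INJ-35: c = 0.165360 rad, d = 1051.16 km
INJ-35→PM6: c = 0.064258 rad, d = 408.48 km
Total = 3100.57 + 2021.77 + 1051.16 + 408.48 = 6581.98 km

6582 km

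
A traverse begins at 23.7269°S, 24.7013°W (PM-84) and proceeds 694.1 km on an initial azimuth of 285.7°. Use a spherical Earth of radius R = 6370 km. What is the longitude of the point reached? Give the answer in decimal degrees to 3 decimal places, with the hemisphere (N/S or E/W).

31.180°W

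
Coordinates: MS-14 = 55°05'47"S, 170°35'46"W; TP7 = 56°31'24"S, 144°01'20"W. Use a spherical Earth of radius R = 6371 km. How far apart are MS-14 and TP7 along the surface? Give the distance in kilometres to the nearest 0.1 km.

MS-14: φ = -55.09639°, λ = -170.59611°
TP7: φ = -56.52333°, λ = -144.02222°
Δφ = -1.4269°,  Δλ = 26.5739°
a = sin²(Δφ/2) + cos φ₁ cos φ₂ sin²(Δλ/2) = 0.016827
c = 2·arcsin(√a) = 0.260167 rad = 14.9065°
d = R·c = 6371 × 0.260167 = 1657.5 km

1657.5 km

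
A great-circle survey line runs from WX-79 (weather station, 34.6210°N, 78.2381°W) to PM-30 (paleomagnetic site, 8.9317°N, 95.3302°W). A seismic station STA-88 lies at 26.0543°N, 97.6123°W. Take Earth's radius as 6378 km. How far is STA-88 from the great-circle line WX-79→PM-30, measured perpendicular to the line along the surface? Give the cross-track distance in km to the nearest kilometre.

δ₁₃ = central angle WX-79→STA-88 = 0.327100 rad  (haversine)
θ₁₃ = bearing WX-79→STA-88 = 248.058°,  θ₁₂ = bearing WX-79→PM-30 = 215.390°
dₓₜ = R·arcsin(sin δ₁₃ · sin(θ₁₃ − θ₁₂)) = 6378·arcsin(0.32130·sin(32.668°)) = 1111.741 km
|dₓₜ| = 1111.741 km

1112 km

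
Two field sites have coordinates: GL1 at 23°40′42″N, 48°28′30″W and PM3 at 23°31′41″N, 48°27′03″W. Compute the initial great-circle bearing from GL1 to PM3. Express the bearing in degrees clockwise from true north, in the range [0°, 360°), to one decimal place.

171.6°

GL1: φ = +23.67833°, λ = -48.47500°
PM3: φ = +23.52806°, λ = -48.45083°
Δλ = 0.0242°
y = sin Δλ · cos φ₂ = 0.000387
x = cos φ₁ sin φ₂ − sin φ₁ cos φ₂ cos Δλ = -0.002623
θ = atan2(y, x) = 171.6124° → 171.6124° (mod 360°)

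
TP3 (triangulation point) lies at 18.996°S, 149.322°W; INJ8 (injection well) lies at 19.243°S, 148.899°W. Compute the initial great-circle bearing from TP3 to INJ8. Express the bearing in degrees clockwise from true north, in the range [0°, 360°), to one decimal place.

Δλ = 0.4230°
y = sin Δλ · cos φ₂ = 0.006970
x = cos φ₁ sin φ₂ − sin φ₁ cos φ₂ cos Δλ = -0.004319
θ = atan2(y, x) = 121.7859° → 121.7859° (mod 360°)

121.8°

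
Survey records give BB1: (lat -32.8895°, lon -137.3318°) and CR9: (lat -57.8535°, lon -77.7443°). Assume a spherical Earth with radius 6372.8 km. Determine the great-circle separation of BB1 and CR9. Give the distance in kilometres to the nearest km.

Δφ = -24.9640°,  Δλ = 59.5875°
a = sin²(Δφ/2) + cos φ₁ cos φ₂ sin²(Δλ/2) = 0.157024
c = 2·arcsin(√a) = 0.814886 rad = 46.6895°
d = R·c = 6372.8 × 0.814886 = 5193.1 km

5193 km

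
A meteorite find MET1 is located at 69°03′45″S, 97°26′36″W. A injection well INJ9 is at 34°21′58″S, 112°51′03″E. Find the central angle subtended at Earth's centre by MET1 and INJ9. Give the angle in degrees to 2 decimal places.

74.19°

MET1: φ = -69.06250°, λ = -97.44333°
INJ9: φ = -34.36611°, λ = +112.85083°
Δφ = 34.6964°,  Δλ = -149.7058°
a = sin²(Δφ/2) + cos φ₁ cos φ₂ sin²(Δλ/2) = 0.363743
c = 2·arcsin(√a) = 1.294792 rad = 74.1861°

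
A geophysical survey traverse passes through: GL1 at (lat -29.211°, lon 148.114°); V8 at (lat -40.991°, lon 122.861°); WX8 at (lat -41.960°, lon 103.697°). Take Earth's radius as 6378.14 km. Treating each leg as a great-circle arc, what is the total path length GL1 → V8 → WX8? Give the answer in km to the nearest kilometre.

4232 km

GL1→V8: c = 0.412860 rad, d = 2633.28 km
V8→WX8: c = 0.250648 rad, d = 1598.67 km
Total = 2633.28 + 1598.67 = 4231.95 km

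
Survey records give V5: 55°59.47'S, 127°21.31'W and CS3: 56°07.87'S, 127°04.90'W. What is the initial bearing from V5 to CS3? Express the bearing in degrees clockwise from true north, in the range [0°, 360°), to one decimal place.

132.6°

V5: φ = -55.99117°, λ = -127.35517°
CS3: φ = -56.13117°, λ = -127.08167°
Δλ = 0.2735°
y = sin Δλ · cos φ₂ = 0.002660
x = cos φ₁ sin φ₂ − sin φ₁ cos φ₂ cos Δλ = -0.002449
θ = atan2(y, x) = 132.6295° → 132.6295° (mod 360°)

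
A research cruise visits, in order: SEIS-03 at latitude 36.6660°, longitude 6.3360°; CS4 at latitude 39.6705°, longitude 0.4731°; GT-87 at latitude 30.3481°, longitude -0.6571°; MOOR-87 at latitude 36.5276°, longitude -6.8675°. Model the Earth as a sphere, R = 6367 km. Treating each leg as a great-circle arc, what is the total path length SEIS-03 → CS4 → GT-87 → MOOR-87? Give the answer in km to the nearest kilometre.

2548 km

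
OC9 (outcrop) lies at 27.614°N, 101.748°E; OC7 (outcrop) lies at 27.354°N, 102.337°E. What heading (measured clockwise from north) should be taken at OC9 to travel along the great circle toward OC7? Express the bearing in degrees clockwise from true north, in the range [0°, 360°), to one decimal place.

116.3°

Δλ = 0.5890°
y = sin Δλ · cos φ₂ = 0.009130
x = cos φ₁ sin φ₂ − sin φ₁ cos φ₂ cos Δλ = -0.004516
θ = atan2(y, x) = 116.3180° → 116.3180° (mod 360°)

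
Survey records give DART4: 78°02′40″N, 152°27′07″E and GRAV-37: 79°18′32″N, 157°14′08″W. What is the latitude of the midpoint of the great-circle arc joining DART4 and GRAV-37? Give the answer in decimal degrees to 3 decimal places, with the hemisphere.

79.723°N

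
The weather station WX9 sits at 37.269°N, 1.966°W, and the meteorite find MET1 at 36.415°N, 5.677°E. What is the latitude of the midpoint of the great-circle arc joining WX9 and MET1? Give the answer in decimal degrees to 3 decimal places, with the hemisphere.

36.903°N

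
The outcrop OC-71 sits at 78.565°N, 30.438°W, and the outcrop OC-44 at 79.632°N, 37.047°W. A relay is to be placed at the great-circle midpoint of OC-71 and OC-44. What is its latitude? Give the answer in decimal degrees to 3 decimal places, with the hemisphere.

Bx = cos φ₂ cos Δλ = 0.178774,  By = cos φ₂ sin Δλ = -0.020713
φₘ = atan2(sin φ₁ + sin φ₂, √((cos φ₁ + Bx)² + By²)) = 79.11615°
λₘ = λ₁ + atan2(By, cos φ₁ + Bx) = -33.58256°

79.116°N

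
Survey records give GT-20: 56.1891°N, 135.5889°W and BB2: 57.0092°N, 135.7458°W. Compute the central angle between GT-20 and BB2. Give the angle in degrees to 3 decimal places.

0.825°

Δφ = 0.8201°,  Δλ = -0.1569°
a = sin²(Δφ/2) + cos φ₁ cos φ₂ sin²(Δλ/2) = 0.000052
c = 2·arcsin(√a) = 0.014393 rad = 0.8246°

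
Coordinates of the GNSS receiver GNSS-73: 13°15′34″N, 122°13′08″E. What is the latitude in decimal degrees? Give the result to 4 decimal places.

13.2594°N

13° + 15′/60 + 34″/3600 = 13 + 0.25000 + 0.00944 = 13.2594°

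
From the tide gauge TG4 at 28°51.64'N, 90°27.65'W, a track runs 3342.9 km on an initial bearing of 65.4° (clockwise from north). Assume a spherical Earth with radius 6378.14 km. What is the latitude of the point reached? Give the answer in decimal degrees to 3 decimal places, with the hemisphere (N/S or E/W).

36.894°N

TG4: φ = +28.86067°, λ = -90.46083°
δ = d/R = 3342.9/6378.14 = 0.524118 rad
φ₂ = arcsin(sin φ₁ cos δ + cos φ₁ sin δ cos θ)
   = arcsin(0.48268·0.86577 + 0.87580·0.50045·0.41628) = 36.89435°
λ₂ = λ₁ + atan2(sin θ sin δ cos φ₁, cos δ − sin φ₁ sin φ₂) = -55.78268°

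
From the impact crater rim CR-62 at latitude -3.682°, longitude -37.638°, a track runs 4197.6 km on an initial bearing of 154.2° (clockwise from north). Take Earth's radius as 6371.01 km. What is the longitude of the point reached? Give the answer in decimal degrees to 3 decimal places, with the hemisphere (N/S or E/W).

18.167°W

δ = d/R = 4197.6/6371.01 = 0.658859 rad
φ₂ = arcsin(sin φ₁ cos δ + cos φ₁ sin δ cos θ)
   = arcsin(-0.06422·0.79069 + 0.99794·0.61222·-0.90032) = -36.92926°
λ₂ = λ₁ + atan2(sin θ sin δ cos φ₁, cos δ − sin φ₁ sin φ₂) = -18.16709°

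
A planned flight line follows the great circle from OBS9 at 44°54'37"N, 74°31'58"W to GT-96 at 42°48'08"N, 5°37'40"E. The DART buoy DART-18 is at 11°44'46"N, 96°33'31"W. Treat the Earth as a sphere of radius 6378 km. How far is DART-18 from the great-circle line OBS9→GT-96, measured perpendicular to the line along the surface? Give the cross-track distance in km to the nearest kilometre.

1685 km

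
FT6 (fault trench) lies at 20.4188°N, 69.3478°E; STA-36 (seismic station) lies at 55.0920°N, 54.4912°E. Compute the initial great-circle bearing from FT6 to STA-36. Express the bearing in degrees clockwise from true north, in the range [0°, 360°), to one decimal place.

345.7°

Δλ = -14.8566°
y = sin Δλ · cos φ₂ = -0.146728
x = cos φ₁ sin φ₂ − sin φ₁ cos φ₂ cos Δλ = 0.575569
θ = atan2(y, x) = -14.3016° → 345.6984° (mod 360°)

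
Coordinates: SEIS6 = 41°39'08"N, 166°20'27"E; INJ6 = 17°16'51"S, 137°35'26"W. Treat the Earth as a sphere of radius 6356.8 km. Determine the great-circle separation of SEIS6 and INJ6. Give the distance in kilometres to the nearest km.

SEIS6: φ = +41.65222°, λ = +166.34083°
INJ6: φ = -17.28083°, λ = -137.59056°
Δφ = -58.9331°,  Δλ = 56.0686°
a = sin²(Δφ/2) + cos φ₁ cos φ₂ sin²(Δλ/2) = 0.399585
c = 2·arcsin(√a) = 1.368591 rad = 78.4145°
d = R·c = 6356.8 × 1.368591 = 8699.9 km

8700 km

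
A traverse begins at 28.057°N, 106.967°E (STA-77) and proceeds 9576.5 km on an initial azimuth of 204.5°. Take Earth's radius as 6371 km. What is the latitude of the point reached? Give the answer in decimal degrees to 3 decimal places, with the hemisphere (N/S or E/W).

δ = d/R = 9576.5/6371 = 1.503139 rad
φ₂ = arcsin(sin φ₁ cos δ + cos φ₁ sin δ cos θ)
   = arcsin(0.47035·0.06761 + 0.88248·0.99771·-0.90996) = -50.29890°
λ₂ = λ₁ + atan2(sin θ sin δ cos φ₁, cos δ − sin φ₁ sin φ₂) = 66.59800°

50.299°S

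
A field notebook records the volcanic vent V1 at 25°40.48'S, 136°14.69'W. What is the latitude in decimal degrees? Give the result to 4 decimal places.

25° + 40.48′/60 = 25 + 0.67467 = 25.6747°

25.6747°S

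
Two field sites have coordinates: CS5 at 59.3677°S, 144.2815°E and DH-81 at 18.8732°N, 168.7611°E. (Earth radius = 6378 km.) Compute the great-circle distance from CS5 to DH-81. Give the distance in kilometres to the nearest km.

8991 km

Δφ = 78.2409°,  Δλ = 24.4796°
a = sin²(Δφ/2) + cos φ₁ cos φ₂ sin²(Δλ/2) = 0.419771
c = 2·arcsin(√a) = 1.409642 rad = 80.7665°
d = R·c = 6378 × 1.409642 = 8990.7 km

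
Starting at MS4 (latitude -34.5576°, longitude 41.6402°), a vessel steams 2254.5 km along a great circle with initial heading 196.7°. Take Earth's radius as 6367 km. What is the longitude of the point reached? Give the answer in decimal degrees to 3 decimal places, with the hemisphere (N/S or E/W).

31.959°E

δ = d/R = 2254.5/6367 = 0.354091 rad
φ₂ = arcsin(sin φ₁ cos δ + cos φ₁ sin δ cos θ)
   = arcsin(-0.56723·0.93796 + 0.82356·0.34674·-0.95782) = -53.66425°
λ₂ = λ₁ + atan2(sin θ sin δ cos φ₁, cos δ − sin φ₁ sin φ₂) = 31.95921°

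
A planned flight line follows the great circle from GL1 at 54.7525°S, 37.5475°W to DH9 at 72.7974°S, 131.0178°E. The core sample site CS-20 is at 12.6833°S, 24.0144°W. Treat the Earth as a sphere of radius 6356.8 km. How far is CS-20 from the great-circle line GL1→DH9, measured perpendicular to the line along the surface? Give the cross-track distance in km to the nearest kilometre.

δ₁₃ = central angle GL1→CS-20 = 0.757285 rad  (haversine)
θ₁₃ = bearing GL1→CS-20 = 19.410°,  θ₁₂ = bearing GL1→DH9 = 175.745°
dₓₜ = R·arcsin(sin δ₁₃ · sin(θ₁₃ − θ₁₂)) = 6356.8·arcsin(0.68695·sin(-156.334°)) = -1775.845 km
|dₓₜ| = 1775.845 km

1776 km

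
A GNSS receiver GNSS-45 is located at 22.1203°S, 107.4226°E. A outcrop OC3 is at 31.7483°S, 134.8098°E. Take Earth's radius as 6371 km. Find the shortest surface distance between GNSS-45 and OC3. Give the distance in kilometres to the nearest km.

Δφ = -9.6280°,  Δλ = 27.3872°
a = sin²(Δφ/2) + cos φ₁ cos φ₂ sin²(Δλ/2) = 0.051191
c = 2·arcsin(√a) = 0.456459 rad = 26.1532°
d = R·c = 6371 × 0.456459 = 2908.1 km

2908 km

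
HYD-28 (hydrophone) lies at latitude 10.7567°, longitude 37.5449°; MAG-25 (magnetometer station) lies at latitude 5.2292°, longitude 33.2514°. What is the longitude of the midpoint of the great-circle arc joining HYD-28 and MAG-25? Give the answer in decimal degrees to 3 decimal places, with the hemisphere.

Bx = cos φ₂ cos Δλ = 0.993043,  By = cos φ₂ sin Δλ = -0.074554
φₘ = atan2(sin φ₁ + sin φ₂, √((cos φ₁ + Bx)² + By²)) = 7.99849°
λₘ = λ₁ + atan2(By, cos φ₁ + Bx) = 35.38359°

35.384°E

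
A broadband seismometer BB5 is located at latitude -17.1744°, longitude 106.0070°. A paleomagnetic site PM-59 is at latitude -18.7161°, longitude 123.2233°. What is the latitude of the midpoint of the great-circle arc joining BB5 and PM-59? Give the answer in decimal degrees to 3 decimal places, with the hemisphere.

18.136°S

Bx = cos φ₂ cos Δλ = 0.904684,  By = cos φ₂ sin Δλ = 0.280328
φₘ = atan2(sin φ₁ + sin φ₂, √((cos φ₁ + Bx)² + By²)) = -18.13638°
λₘ = λ₁ + atan2(By, cos φ₁ + Bx) = 114.57736°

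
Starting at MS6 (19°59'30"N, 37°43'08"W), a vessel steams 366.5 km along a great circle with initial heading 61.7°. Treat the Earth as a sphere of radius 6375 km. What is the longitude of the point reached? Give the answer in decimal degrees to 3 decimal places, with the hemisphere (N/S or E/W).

MS6: φ = +19.99167°, λ = -37.71889°
δ = d/R = 366.5/6375 = 0.057490 rad
φ₂ = arcsin(sin φ₁ cos δ + cos φ₁ sin δ cos θ)
   = arcsin(0.34188·0.99835 + 0.93974·0.05746·0.47409) = 21.52564°
λ₂ = λ₁ + atan2(sin θ sin δ cos φ₁, cos δ − sin φ₁ sin φ₂) = -34.60138°

34.601°W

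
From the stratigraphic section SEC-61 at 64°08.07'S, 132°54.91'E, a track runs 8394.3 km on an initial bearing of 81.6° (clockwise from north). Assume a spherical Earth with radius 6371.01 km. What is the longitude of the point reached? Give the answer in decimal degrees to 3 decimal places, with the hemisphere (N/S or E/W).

150.959°W

SEC-61: φ = -64.13450°, λ = +132.91517°
δ = d/R = 8394.3/6371.01 = 1.317578 rad
φ₂ = arcsin(sin φ₁ cos δ + cos φ₁ sin δ cos θ)
   = arcsin(-0.89982·0.25052 + 0.43626·0.96811·0.14608) = -9.42325°
λ₂ = λ₁ + atan2(sin θ sin δ cos φ₁, cos δ − sin φ₁ sin φ₂) = -150.95868°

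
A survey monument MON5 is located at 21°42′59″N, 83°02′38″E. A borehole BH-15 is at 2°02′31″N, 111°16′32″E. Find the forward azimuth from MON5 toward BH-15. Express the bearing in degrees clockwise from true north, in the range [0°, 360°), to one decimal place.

MON5: φ = +21.71639°, λ = +83.04389°
BH-15: φ = +2.04194°, λ = +111.27556°
Δλ = 28.2317°
y = sin Δλ · cos φ₂ = 0.472737
x = cos φ₁ sin φ₂ − sin φ₁ cos φ₂ cos Δλ = -0.292687
θ = atan2(y, x) = 121.7630° → 121.7630° (mod 360°)

121.8°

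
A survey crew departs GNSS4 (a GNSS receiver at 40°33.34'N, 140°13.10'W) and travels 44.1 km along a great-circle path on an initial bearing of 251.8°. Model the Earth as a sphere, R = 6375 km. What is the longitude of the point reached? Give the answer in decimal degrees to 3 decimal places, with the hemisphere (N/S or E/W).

140.713°W

GNSS4: φ = +40.55567°, λ = -140.21833°
δ = d/R = 44.1/6375 = 0.006918 rad
φ₂ = arcsin(sin φ₁ cos δ + cos φ₁ sin δ cos θ)
   = arcsin(0.65019·0.99998 + 0.75977·0.00692·-0.31233) = 40.43082°
λ₂ = λ₁ + atan2(sin θ sin δ cos φ₁, cos δ − sin φ₁ sin φ₂) = -140.71299°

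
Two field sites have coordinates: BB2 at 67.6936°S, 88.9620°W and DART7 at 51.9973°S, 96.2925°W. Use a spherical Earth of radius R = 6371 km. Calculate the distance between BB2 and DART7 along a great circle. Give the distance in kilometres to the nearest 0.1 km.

Δφ = 15.6963°,  Δλ = -7.3305°
a = sin²(Δφ/2) + cos φ₁ cos φ₂ sin²(Δλ/2) = 0.019600
c = 2·arcsin(√a) = 0.280926 rad = 16.0959°
d = R·c = 6371 × 0.280926 = 1789.8 km

1789.8 km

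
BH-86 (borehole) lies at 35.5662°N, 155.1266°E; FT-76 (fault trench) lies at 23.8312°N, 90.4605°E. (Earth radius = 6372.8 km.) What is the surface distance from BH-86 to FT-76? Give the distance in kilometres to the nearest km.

Δφ = -11.7350°,  Δλ = -64.6661°
a = sin²(Δφ/2) + cos φ₁ cos φ₂ sin²(Δλ/2) = 0.223300
c = 2·arcsin(√a) = 0.984356 rad = 56.3994°
d = R·c = 6372.8 × 0.984356 = 6273.1 km

6273 km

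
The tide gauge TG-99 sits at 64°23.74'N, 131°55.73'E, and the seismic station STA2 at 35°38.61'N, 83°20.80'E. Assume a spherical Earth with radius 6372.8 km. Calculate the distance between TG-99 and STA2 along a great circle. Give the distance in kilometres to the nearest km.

TG-99: φ = +64.39567°, λ = +131.92883°
STA2: φ = +35.64350°, λ = +83.34667°
Δφ = -28.7522°,  Δλ = -48.5822°
a = sin²(Δφ/2) + cos φ₁ cos φ₂ sin²(Δλ/2) = 0.121077
c = 2·arcsin(√a) = 0.710792 rad = 40.7254°
d = R·c = 6372.8 × 0.710792 = 4529.7 km

4530 km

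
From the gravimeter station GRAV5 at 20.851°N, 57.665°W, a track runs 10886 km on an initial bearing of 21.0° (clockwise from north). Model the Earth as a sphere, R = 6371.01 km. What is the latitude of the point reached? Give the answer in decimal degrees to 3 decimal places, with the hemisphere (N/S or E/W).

δ = d/R = 10886/6371.01 = 1.708677 rad
φ₂ = arcsin(sin φ₁ cos δ + cos φ₁ sin δ cos θ)
   = arcsin(0.35594·-0.13744 + 0.93451·0.99051·0.93358) = 54.61088°
λ₂ = λ₁ + atan2(sin θ sin δ cos φ₁, cos δ − sin φ₁ sin φ₂) = 84.53297°

54.611°N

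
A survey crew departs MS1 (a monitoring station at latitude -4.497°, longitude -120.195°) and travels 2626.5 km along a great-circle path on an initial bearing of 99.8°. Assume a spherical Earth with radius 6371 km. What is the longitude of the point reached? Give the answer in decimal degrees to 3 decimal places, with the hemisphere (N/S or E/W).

δ = d/R = 2626.5/6371 = 0.412259 rad
φ₂ = arcsin(sin φ₁ cos δ + cos φ₁ sin δ cos θ)
   = arcsin(-0.07841·0.91622 + 0.99692·0.40068·-0.17021) = -8.03786°
λ₂ = λ₁ + atan2(sin θ sin δ cos φ₁, cos δ − sin φ₁ sin φ₂) = -96.69492°

96.695°W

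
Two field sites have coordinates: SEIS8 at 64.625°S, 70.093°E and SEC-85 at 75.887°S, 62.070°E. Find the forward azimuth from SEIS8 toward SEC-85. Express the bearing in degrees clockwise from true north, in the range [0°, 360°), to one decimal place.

189.8°

Δλ = -8.0230°
y = sin Δλ · cos φ₂ = -0.034032
x = cos φ₁ sin φ₂ − sin φ₁ cos φ₂ cos Δλ = -0.197452
θ = atan2(y, x) = -170.2208° → 189.7792° (mod 360°)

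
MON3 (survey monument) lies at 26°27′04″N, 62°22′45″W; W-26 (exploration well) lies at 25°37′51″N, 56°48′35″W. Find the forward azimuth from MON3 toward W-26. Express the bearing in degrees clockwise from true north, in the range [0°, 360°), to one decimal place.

MON3: φ = +26.45111°, λ = -62.37917°
W-26: φ = +25.63083°, λ = -56.80972°
Δλ = 5.5694°
y = sin Δλ · cos φ₂ = 0.087502
x = cos φ₁ sin φ₂ − sin φ₁ cos φ₂ cos Δλ = -0.012420
θ = atan2(y, x) = 98.0787° → 98.0787° (mod 360°)

98.1°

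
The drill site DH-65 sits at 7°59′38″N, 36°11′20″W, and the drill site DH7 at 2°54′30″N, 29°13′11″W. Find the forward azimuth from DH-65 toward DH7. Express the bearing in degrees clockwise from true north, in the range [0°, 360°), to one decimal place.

125.9°

DH-65: φ = +7.99389°, λ = -36.18889°
DH7: φ = +2.90833°, λ = -29.21972°
Δλ = 6.9692°
y = sin Δλ · cos φ₂ = 0.121179
x = cos φ₁ sin φ₂ − sin φ₁ cos φ₂ cos Δλ = -0.087617
θ = atan2(y, x) = 125.8684° → 125.8684° (mod 360°)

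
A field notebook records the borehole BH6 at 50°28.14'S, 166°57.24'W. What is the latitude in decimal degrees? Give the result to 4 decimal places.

50.4690°S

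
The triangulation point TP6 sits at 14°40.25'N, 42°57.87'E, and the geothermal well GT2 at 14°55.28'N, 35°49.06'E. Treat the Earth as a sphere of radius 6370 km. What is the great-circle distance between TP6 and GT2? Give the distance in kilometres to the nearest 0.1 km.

768.7 km

TP6: φ = +14.67083°, λ = +42.96450°
GT2: φ = +14.92133°, λ = +35.81767°
Δφ = 0.2505°,  Δλ = -7.1468°
a = sin²(Δφ/2) + cos φ₁ cos φ₂ sin²(Δλ/2) = 0.003636
c = 2·arcsin(√a) = 0.120674 rad = 6.9141°
d = R·c = 6370 × 0.120674 = 768.7 km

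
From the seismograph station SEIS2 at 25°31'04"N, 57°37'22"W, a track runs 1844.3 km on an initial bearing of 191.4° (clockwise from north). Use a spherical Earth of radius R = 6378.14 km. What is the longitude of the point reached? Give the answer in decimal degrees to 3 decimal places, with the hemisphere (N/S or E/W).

SEIS2: φ = +25.51778°, λ = -57.62278°
δ = d/R = 1844.3/6378.14 = 0.289160 rad
φ₂ = arcsin(sin φ₁ cos δ + cos φ₁ sin δ cos θ)
   = arcsin(0.43079·0.95848 + 0.90245·0.28515·-0.98027) = 9.24474°
λ₂ = λ₁ + atan2(sin θ sin δ cos φ₁, cos δ − sin φ₁ sin φ₂) = -60.89632°

60.896°W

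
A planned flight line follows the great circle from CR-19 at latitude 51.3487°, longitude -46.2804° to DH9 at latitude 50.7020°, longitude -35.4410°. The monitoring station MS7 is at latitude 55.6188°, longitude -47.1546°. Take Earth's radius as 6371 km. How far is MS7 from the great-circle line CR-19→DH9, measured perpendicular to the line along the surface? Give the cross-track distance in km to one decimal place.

473.9 km

δ₁₃ = central angle CR-19→MS7 = 0.075077 rad  (haversine)
θ₁₃ = bearing CR-19→MS7 = 353.404°,  θ₁₂ = bearing CR-19→DH9 = 91.184°
dₓₜ = R·arcsin(sin δ₁₃ · sin(θ₁₃ − θ₁₂)) = 6371·arcsin(0.07501·sin(262.220°)) = -473.902 km
|dₓₜ| = 473.902 km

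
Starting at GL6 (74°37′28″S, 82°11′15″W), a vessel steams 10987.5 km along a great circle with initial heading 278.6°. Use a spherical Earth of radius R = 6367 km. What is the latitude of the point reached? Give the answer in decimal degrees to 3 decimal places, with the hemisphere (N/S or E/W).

10.832°N

GL6: φ = -74.62444°, λ = -82.18750°
δ = d/R = 10987.5/6367 = 1.725695 rad
φ₂ = arcsin(sin φ₁ cos δ + cos φ₁ sin δ cos θ)
   = arcsin(-0.96421·-0.15428 + 0.26514·0.98803·0.14954) = 10.83212°
λ₂ = λ₁ + atan2(sin θ sin δ cos φ₁, cos δ − sin φ₁ sin φ₂) = -166.25293°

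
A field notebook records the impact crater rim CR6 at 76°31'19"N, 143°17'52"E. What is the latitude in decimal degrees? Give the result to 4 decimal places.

76° + 31′/60 + 19″/3600 = 76 + 0.51667 + 0.00528 = 76.5219°

76.5219°N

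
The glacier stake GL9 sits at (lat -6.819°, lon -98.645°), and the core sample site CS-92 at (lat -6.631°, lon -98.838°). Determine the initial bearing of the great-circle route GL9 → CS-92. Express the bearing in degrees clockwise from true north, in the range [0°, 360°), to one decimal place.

Δλ = -0.1930°
y = sin Δλ · cos φ₂ = -0.003346
x = cos φ₁ sin φ₂ − sin φ₁ cos φ₂ cos Δλ = 0.003281
θ = atan2(y, x) = -45.5655° → 314.4345° (mod 360°)

314.4°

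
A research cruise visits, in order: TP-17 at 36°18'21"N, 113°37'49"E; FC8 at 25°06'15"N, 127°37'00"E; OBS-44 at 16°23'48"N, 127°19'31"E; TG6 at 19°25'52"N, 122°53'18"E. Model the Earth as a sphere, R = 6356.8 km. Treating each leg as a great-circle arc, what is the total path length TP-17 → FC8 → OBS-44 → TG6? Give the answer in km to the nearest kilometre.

3363 km

TP-17: φ = +36.30583°, λ = +113.63028°
FC8: φ = +25.10417°, λ = +127.61667°
OBS-44: φ = +16.39667°, λ = +127.32528°
TG6: φ = +19.43111°, λ = +122.88833°
TP-17→FC8: c = 0.286231 rad, d = 1819.51 km
FC8→OBS-44: c = 0.152049 rad, d = 966.54 km
OBS-44→TG6: c = 0.090733 rad, d = 576.77 km
Total = 1819.51 + 966.54 + 576.77 = 3362.82 km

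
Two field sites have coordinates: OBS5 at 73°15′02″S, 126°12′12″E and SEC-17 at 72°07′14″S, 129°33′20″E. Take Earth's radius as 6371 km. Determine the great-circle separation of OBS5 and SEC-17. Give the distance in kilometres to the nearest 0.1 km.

OBS5: φ = -73.25056°, λ = +126.20333°
SEC-17: φ = -72.12056°, λ = +129.55556°
Δφ = 1.1300°,  Δλ = 3.3522°
a = sin²(Δφ/2) + cos φ₁ cos φ₂ sin²(Δλ/2) = 0.000173
c = 2·arcsin(√a) = 0.026302 rad = 1.5070°
d = R·c = 6371 × 0.026302 = 167.6 km

167.6 km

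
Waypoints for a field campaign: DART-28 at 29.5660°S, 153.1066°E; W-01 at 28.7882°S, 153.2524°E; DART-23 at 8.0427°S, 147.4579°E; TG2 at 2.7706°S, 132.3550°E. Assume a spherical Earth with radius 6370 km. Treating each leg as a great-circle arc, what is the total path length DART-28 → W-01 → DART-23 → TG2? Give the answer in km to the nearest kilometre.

4243 km

DART-28→W-01: c = 0.013756 rad, d = 87.62 km
W-01→DART-23: c = 0.374395 rad, d = 2384.90 km
DART-23→TG2: c = 0.277991 rad, d = 1770.80 km
Total = 87.62 + 2384.90 + 1770.80 = 4243.32 km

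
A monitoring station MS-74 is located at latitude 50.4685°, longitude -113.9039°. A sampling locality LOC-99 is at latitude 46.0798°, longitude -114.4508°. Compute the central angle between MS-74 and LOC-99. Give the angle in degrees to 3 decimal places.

4.404°

Δφ = -4.3887°,  Δλ = -0.5469°
a = sin²(Δφ/2) + cos φ₁ cos φ₂ sin²(Δλ/2) = 0.001476
c = 2·arcsin(√a) = 0.076860 rad = 4.4037°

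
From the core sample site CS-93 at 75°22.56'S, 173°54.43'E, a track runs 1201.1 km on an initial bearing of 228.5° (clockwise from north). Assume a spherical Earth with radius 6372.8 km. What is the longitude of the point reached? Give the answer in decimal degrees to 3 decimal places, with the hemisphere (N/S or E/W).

126.250°E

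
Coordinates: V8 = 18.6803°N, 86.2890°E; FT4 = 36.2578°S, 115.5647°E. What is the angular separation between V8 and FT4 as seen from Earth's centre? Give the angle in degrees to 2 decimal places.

Δφ = -54.9381°,  Δλ = 29.2757°
a = sin²(Δφ/2) + cos φ₁ cos φ₂ sin²(Δλ/2) = 0.261552
c = 2·arcsin(√a) = 1.073677 rad = 61.5172°

61.52°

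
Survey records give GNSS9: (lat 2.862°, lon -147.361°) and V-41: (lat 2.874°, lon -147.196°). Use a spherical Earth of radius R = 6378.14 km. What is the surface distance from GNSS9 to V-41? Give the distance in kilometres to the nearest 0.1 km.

18.4 km

Δφ = 0.0120°,  Δλ = 0.1650°
a = sin²(Δφ/2) + cos φ₁ cos φ₂ sin²(Δλ/2) = 0.000002
c = 2·arcsin(√a) = 0.002884 rad = 0.1652°
d = R·c = 6378.14 × 0.002884 = 18.4 km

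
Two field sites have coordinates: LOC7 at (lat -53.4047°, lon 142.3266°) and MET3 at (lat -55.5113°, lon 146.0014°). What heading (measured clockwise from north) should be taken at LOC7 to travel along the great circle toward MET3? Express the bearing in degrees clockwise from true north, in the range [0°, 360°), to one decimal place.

Δλ = 3.6748°
y = sin Δλ · cos φ₂ = 0.036292
x = cos φ₁ sin φ₂ − sin φ₁ cos φ₂ cos Δλ = -0.037694
θ = atan2(y, x) = 136.0849° → 136.0849° (mod 360°)

136.1°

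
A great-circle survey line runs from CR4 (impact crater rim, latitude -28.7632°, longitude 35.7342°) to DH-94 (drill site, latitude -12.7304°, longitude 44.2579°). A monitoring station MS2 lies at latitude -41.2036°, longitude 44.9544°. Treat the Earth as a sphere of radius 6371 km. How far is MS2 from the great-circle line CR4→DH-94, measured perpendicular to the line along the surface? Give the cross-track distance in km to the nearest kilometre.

1348 km

δ₁₃ = central angle CR4→MS2 = 0.253665 rad  (haversine)
θ₁₃ = bearing CR4→MS2 = 151.290°,  θ₁₂ = bearing CR4→DH-94 = 28.079°
dₓₜ = R·arcsin(sin δ₁₃ · sin(θ₁₃ − θ₁₂)) = 6371·arcsin(0.25095·sin(123.211°)) = 1347.700 km
|dₓₜ| = 1347.700 km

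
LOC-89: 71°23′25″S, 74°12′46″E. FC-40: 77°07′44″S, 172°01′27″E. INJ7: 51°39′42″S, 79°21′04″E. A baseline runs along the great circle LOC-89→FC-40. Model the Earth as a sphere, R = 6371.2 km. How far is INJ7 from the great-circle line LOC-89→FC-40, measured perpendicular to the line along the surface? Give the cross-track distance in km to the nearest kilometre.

LOC-89: φ = -71.39028°, λ = +74.21278°
FC-40: φ = -77.12889°, λ = +172.02417°
INJ7: φ = -51.66167°, λ = +79.35111°
δ₁₃ = central angle LOC-89→INJ7 = 0.346678 rad  (haversine)
θ₁₃ = bearing LOC-89→INJ7 = 9.410°,  θ₁₂ = bearing LOC-89→FC-40 = 146.997°
dₓₜ = R·arcsin(sin δ₁₃ · sin(θ₁₃ − θ₁₂)) = 6371.2·arcsin(0.33978·sin(-137.586°)) = -1473.184 km
|dₓₜ| = 1473.184 km

1473 km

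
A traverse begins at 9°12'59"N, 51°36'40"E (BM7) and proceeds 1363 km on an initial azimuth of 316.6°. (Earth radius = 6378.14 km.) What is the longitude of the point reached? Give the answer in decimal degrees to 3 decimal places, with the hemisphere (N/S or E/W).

BM7: φ = +9.21639°, λ = +51.61111°
δ = d/R = 1363/6378.14 = 0.213699 rad
φ₂ = arcsin(sin φ₁ cos δ + cos φ₁ sin δ cos θ)
   = arcsin(0.16016·0.97725 + 0.98709·0.21208·0.72657) = 17.97609°
λ₂ = λ₁ + atan2(sin θ sin δ cos φ₁, cos δ − sin φ₁ sin φ₂) = 42.79912°

42.799°E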